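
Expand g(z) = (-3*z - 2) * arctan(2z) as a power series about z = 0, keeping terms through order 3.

Multiply each power in the prefactor through the base expansion.
g(0) = 0
g′(0) = -4
g′′(0) = -12
g′′′(0) = 32
Dividing each by k! gives the coefficients c_0, ..., c_3.

16*z^3/3 - 6*z^2 - 4*z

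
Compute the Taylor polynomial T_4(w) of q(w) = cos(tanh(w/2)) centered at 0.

3*w^4/128 - w^2/8 + 1

Compose series: expand the inner function first, then feed it into the outer expansion.
[w^0] = 1;  [w^1] = 0;  [w^2] = -1/8;  [w^3] = 0;  [w^4] = 3/128.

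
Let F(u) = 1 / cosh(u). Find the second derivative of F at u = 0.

-1

Write the quotient as an unknown series and match coefficients against numerator = denominator · series.
From the series, [u^2] F = -1/2; multiply by 2! = 2 to get -1.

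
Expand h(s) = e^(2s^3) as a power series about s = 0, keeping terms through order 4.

2*s^3 + 1

Compute the successive derivatives at the expansion point and divide by k!.
h(0) = 1
h′(0) = 0
h′′(0) = 0
h′′′(0) = 12
h^(4)(0) = 0
Dividing each by k! gives the coefficients c_0, ..., c_4.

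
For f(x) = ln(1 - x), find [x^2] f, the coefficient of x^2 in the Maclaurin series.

[x^0] = 0;  [x^1] = -1;  [x^2] = -1/2.

-1/2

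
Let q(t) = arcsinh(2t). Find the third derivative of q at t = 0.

The coefficient of t^3 in the expansion is -4/3, so q′′′(0) = 3! * (-4/3) = -8.

-8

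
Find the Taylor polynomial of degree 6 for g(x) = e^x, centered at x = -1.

(x + 1)^6*e^(-1)/720 + (x + 1)^5*e^(-1)/120 + (x + 1)^4*e^(-1)/24 + (x + 1)^3*e^(-1)/6 + (x + 1)^2*e^(-1)/2 + (x + 1)*e^(-1) + e^(-1)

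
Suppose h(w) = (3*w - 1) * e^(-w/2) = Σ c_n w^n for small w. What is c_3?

Shift and add copies of the series according to the polynomial's terms.
[w^0] = -1;  [w^1] = 7/2;  [w^2] = -13/8;  [w^3] = 19/48.
So c_3 = h′′′(0)/3! = 19/48.

19/48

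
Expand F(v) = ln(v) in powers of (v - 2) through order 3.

Compute the successive derivatives at the expansion point and divide by k!.
F(2) = ln(2)
F′(2) = 1/2
F′′(2) = -1/4
F′′′(2) = 1/4
Then c_k = F^(k)(2)/k! gives each Taylor coefficient.

(v - 2)^3/24 - (v - 2)^2/8 + (v - 2)/2 + ln(2)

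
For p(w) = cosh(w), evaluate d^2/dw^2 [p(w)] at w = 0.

1

The coefficient of w^2 in the expansion is 1/2, so p′′(0) = 2! * (1/2) = 1.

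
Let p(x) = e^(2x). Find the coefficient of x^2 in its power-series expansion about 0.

2

Use the known series and substitute for the argument.
[x^0] = 1;  [x^1] = 2;  [x^2] = 2.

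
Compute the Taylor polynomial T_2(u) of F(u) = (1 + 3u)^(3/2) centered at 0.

27*u^2/8 + 9*u/2 + 1

F(0) = 1
F′(0) = 9/2
F′′(0) = 27/4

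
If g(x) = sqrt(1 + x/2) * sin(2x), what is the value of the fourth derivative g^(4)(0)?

-61/8

Multiply the two series term by term and collect like powers.
From the series, [x^4] g = -61/192; multiply by 4! = 24 to get -61/8.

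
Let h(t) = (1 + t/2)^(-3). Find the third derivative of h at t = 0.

-15/2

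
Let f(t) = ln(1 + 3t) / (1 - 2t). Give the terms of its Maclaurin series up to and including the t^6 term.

Write out both Maclaurin series and multiply, keeping only the needed powers.
[t^0] = 0;  [t^1] = 3;  [t^2] = 3/2;  [t^3] = 12;  [t^4] = 15/4;  [t^5] = 561/10;  [t^6] = -93/10.

-93*t^6/10 + 561*t^5/10 + 15*t^4/4 + 12*t^3 + 3*t^2/2 + 3*t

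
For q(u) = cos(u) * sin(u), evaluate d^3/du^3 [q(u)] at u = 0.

Expand each factor separately, then convolve coefficients.
The coefficient of u^3 in the expansion is -2/3, so q′′′(0) = 3! * (-2/3) = -4.

-4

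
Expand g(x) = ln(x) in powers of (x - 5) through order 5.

(x - 5)^5/15625 - (x - 5)^4/2500 + (x - 5)^3/375 - (x - 5)^2/50 + (x - 5)/5 + ln(5)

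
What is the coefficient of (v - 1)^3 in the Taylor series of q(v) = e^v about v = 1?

e/6

q(1) = e
q′(1) = e
q′′(1) = e
q′′′(1) = e
Then c_k = q^(k)(1)/k! gives each Taylor coefficient.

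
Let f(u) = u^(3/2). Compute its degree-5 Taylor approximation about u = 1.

-3*(u - 1)^5/256 + 3*(u - 1)^4/128 - (u - 1)^3/16 + 3*(u - 1)^2/8 + 3*(u - 1)/2 + 1

Differentiate repeatedly and evaluate at the center.
f(1) = 1
f′(1) = 3/2
f′′(1) = 3/4
f′′′(1) = -3/8
f^(4)(1) = 9/16
f^(5)(1) = -45/32
Then c_k = f^(k)(1)/k! gives each Taylor coefficient.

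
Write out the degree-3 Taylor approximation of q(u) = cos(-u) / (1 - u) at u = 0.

Use 1/(1 - r) = Σ r^k on the denominator, then take the Cauchy product.
q(0) = 1
q′(0) = 1
q′′(0) = 1
q′′′(0) = 3
Dividing each by k! gives the coefficients c_0, ..., c_3.

u^3/2 + u^2/2 + u + 1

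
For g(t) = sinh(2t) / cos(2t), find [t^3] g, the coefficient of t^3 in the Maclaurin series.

16/3

Write the quotient as an unknown series and match coefficients against numerator = denominator · series.
g(0) = 0
g′(0) = 2
g′′(0) = 0
g′′′(0) = 32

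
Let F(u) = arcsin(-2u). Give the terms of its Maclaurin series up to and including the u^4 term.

-4*u^3/3 - 2*u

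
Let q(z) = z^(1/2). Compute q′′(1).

-1/4

The coefficient of (z - 1)^2 in the expansion is -1/8, so q′′(1) = 2! * (-1/8) = -1/4.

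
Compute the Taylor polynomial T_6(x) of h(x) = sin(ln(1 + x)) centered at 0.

Substitute the inner expansion into the outer series and collect powers.

x^6/8 - x^5/12 + x^3/6 - x^2/2 + x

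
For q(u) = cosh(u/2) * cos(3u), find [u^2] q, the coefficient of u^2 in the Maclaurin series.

Multiply the two series term by term and collect like powers.
q(0) = 1
q′(0) = 0
q′′(0) = -35/4
So c_2 = q′′(0)/2! = -35/8.

-35/8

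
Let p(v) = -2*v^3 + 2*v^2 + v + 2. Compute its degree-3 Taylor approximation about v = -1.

-2*(v + 1)^3 + 8*(v + 1)^2 - 9*(v + 1) + 5

p(-1) = 5
p′(-1) = -9
p′′(-1) = 16
p′′′(-1) = -12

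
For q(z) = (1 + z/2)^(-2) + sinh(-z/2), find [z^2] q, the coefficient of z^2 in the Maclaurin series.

3/4

Expand each term separately and add.
q(0) = 1
q′(0) = -3/2
q′′(0) = 3/2
So c_2 = q′′(0)/2! = 3/4.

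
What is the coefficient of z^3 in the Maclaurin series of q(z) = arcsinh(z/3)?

-1/162

q(0) = 0
q′(0) = 1/3
q′′(0) = 0
q′′′(0) = -1/27
So c_3 = q′′′(0)/3! = -1/162.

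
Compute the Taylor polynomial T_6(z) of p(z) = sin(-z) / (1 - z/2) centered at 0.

Write out both Maclaurin series and multiply, keeping only the needed powers.
p(0) = 0
p′(0) = -1
p′′(0) = -1
p′′′(0) = -1/2
p^(4)(0) = -1
p^(5)(0) = -7/2
p^(6)(0) = -21/2

-7*z^6/480 - 7*z^5/240 - z^4/24 - z^3/12 - z^2/2 - z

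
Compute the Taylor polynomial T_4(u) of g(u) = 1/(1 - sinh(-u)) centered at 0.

Compose series: expand the inner function first, then feed it into the outer expansion.
g(0) = 1
g′(0) = -1
g′′(0) = 2
g′′′(0) = -7
g^(4)(0) = 32

4*u^4/3 - 7*u^3/6 + u^2 - u + 1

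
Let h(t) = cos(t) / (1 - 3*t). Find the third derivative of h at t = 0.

153

Multiply the numerator's expansion by the denominator's geometric series.
From the series, [t^3] h = 51/2; multiply by 3! = 6 to get 153.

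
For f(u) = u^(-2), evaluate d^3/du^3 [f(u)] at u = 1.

-24

Use the known series and substitute for the argument.
The coefficient of (u - 1)^3 in the expansion is -4, so f′′′(1) = 3! * (-4) = -24.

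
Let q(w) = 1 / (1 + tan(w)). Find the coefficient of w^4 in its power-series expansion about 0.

5/3

Use the geometric series for the reciprocal, then substitute.
So c_4 = q^(4)(0)/4! = 5/3.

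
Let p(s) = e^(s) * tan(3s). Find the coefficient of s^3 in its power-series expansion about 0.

Take the Cauchy product of the two expansions.
p(0) = 0
p′(0) = 3
p′′(0) = 6
p′′′(0) = 63
Then c_k = p^(k)(0)/k! gives each Taylor coefficient.

21/2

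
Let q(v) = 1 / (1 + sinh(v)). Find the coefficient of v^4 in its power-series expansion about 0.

4/3

Expand as Σ (-1)^k u^k with u equal to the inner function's series.
[v^0] = 1;  [v^1] = -1;  [v^2] = 1;  [v^3] = -7/6;  [v^4] = 4/3.
So c_4 = q^(4)(0)/4! = 4/3.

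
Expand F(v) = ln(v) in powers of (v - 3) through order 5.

[(v - 3)^0] = ln(3);  [(v - 3)^1] = 1/3;  [(v - 3)^2] = -1/18;  [(v - 3)^3] = 1/81;  [(v - 3)^4] = -1/324;  [(v - 3)^5] = 1/1215.

(v - 3)^5/1215 - (v - 3)^4/324 + (v - 3)^3/81 - (v - 3)^2/18 + (v - 3)/3 + ln(3)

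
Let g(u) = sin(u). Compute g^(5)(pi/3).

Compute the successive derivatives at the expansion point and divide by k!.
From the series, [(u - pi/3)^5] g = 1/240; multiply by 5! = 120 to get 1/2.

1/2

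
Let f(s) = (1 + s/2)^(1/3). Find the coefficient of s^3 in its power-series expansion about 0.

f(0) = 1
f′(0) = 1/6
f′′(0) = -1/18
f′′′(0) = 5/108
Then c_k = f^(k)(0)/k! gives each Taylor coefficient.

5/648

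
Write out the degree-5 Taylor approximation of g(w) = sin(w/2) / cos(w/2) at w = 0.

w^5/240 + w^3/24 + w/2

Write the quotient as an unknown series and match coefficients against numerator = denominator · series.
g(0) = 0
g′(0) = 1/2
g′′(0) = 0
g′′′(0) = 1/4
g^(4)(0) = 0
g^(5)(0) = 1/2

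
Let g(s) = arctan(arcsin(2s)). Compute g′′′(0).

Substitute the inner expansion into the outer series and collect powers.
The coefficient of s^3 in the expansion is -4/3, so g′′′(0) = 3! * (-4/3) = -8.

-8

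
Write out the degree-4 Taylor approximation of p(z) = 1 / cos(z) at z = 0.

5*z^4/24 + z^2/2 + 1

Invert the denominator's series and multiply.
p(0) = 1
p′(0) = 0
p′′(0) = 1
p′′′(0) = 0
p^(4)(0) = 5
Dividing each by k! gives the coefficients c_0, ..., c_4.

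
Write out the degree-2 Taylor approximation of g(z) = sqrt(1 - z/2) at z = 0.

-z^2/32 - z/4 + 1

Compute the successive derivatives at the expansion point and divide by k!.
g(0) = 1
g′(0) = -1/4
g′′(0) = -1/16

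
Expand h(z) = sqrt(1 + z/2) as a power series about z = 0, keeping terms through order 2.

Differentiate repeatedly and evaluate at the center.

-z^2/32 + z/4 + 1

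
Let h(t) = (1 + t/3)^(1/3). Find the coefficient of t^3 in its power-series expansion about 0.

h(0) = 1
h′(0) = 1/9
h′′(0) = -2/81
h′′′(0) = 10/729
So c_3 = h′′′(0)/3! = 5/2187.

5/2187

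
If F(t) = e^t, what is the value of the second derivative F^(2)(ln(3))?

From the series, [(t - ln(3))^2] F = 3/2; multiply by 2! = 2 to get 3.

3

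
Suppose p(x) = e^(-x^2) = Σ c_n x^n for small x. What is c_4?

1/2

Compute the successive derivatives at the expansion point and divide by k!.
p(0) = 1
p′(0) = 0
p′′(0) = -2
p′′′(0) = 0
p^(4)(0) = 12
So c_4 = p^(4)(0)/4! = 1/2.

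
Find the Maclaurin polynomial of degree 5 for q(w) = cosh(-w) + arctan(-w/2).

-w^5/160 + w^4/24 + w^3/24 + w^2/2 - w/2 + 1

Expand each term separately and add.
q(0) = 1
q′(0) = -1/2
q′′(0) = 1
q′′′(0) = 1/4
q^(4)(0) = 1
q^(5)(0) = -3/4
Dividing each by k! gives the coefficients c_0, ..., c_5.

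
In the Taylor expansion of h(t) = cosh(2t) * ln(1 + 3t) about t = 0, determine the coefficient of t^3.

Take the Cauchy product of the two expansions.
h(0) = 0
h′(0) = 3
h′′(0) = -9
h′′′(0) = 90

15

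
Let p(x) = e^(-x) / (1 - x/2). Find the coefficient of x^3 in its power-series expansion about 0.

Expand each factor separately, then convolve coefficients.
p(0) = 1
p′(0) = -1/2
p′′(0) = 1/2
p′′′(0) = -1/4
So c_3 = p′′′(0)/3! = -1/24.

-1/24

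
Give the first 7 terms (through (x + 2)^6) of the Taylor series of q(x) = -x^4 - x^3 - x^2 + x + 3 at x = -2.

Use the known series and substitute for the argument.
q(-2) = -11
q′(-2) = 25
q′′(-2) = -38
q′′′(-2) = 42
q^(4)(-2) = -24
q^(5)(-2) = 0
q^(6)(-2) = 0
Dividing each by k! gives the coefficients c_0, ..., c_6.

-(x + 2)^4 + 7*(x + 2)^3 - 19*(x + 2)^2 + 25*(x + 2) - 11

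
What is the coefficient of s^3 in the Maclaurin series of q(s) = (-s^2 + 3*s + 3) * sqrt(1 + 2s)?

-1

Multiply each power in the prefactor through the base expansion.
So c_3 = q′′′(0)/3! = -1.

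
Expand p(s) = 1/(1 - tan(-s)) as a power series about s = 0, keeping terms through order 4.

Let u equal the inner series; expand the outer function in u and truncate.
p(0) = 1
p′(0) = -1
p′′(0) = 2
p′′′(0) = -8
p^(4)(0) = 40
Then c_k = p^(k)(0)/k! gives each Taylor coefficient.

5*s^4/3 - 4*s^3/3 + s^2 - s + 1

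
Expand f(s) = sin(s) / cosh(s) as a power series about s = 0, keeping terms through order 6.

3*s^5/10 - 2*s^3/3 + s

Invert the denominator's series and multiply.
f(0) = 0
f′(0) = 1
f′′(0) = 0
f′′′(0) = -4
f^(4)(0) = 0
f^(5)(0) = 36
f^(6)(0) = 0
Then c_k = f^(k)(0)/k! gives each Taylor coefficient.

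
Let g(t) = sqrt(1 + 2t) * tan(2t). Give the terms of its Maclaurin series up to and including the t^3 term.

5*t^3/3 + 2*t^2 + 2*t

Expand each factor separately, then convolve coefficients.
[t^0] = 0;  [t^1] = 2;  [t^2] = 2;  [t^3] = 5/3.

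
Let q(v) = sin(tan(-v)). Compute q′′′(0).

Compose series: expand the inner function first, then feed it into the outer expansion.
From the series, [v^3] q = -1/6; multiply by 3! = 6 to get -1.

-1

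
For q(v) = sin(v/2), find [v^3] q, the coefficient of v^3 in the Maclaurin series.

q(0) = 0
q′(0) = 1/2
q′′(0) = 0
q′′′(0) = -1/8
The Taylor polynomial is Σ q^(k)(0)/k! · v^k.

-1/48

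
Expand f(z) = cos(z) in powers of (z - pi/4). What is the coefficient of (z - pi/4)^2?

-sqrt(2)/4

f(pi/4) = sqrt(2)/2
f′(pi/4) = -sqrt(2)/2
f′′(pi/4) = -sqrt(2)/2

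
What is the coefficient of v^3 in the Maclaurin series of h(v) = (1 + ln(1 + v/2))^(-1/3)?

-41/648

Let u equal the inner series; expand the outer function in u and truncate.
[v^0] = 1;  [v^1] = -1/6;  [v^2] = 7/72;  [v^3] = -41/648.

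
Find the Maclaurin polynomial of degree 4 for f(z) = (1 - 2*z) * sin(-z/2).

-z^4/24 + z^3/48 + z^2 - z/2

Shift and add copies of the series according to the polynomial's terms.
f(0) = 0
f′(0) = -1/2
f′′(0) = 2
f′′′(0) = 1/8
f^(4)(0) = -1
The Taylor polynomial is Σ f^(k)(0)/k! · z^k.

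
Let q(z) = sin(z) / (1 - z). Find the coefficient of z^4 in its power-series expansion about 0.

5/6

Write out both Maclaurin series and multiply, keeping only the needed powers.
q(0) = 0
q′(0) = 1
q′′(0) = 2
q′′′(0) = 5
q^(4)(0) = 20
The Taylor polynomial is Σ q^(k)(0)/k! · z^k.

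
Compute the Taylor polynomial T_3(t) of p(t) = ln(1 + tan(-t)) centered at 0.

Substitute the inner expansion into the outer series and collect powers.
[t^0] = 0;  [t^1] = -1;  [t^2] = -1/2;  [t^3] = -2/3.

-2*t^3/3 - t^2/2 - t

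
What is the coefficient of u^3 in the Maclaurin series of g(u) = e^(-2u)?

-4/3

Use the known series and substitute for the argument.
g(0) = 1
g′(0) = -2
g′′(0) = 4
g′′′(0) = -8
Dividing each by k! gives the coefficients c_0, ..., c_3.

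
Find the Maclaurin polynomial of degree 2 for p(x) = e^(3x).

[x^0] = 1;  [x^1] = 3;  [x^2] = 9/2.

9*x^2/2 + 3*x + 1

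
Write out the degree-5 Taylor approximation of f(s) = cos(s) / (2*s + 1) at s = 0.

-337*s^5/12 + 337*s^4/24 - 7*s^3 + 7*s^2/2 - 2*s + 1

Expand 1/(denominator) as a geometric series and multiply by the numerator's series.
f(0) = 1
f′(0) = -2
f′′(0) = 7
f′′′(0) = -42
f^(4)(0) = 337
f^(5)(0) = -3370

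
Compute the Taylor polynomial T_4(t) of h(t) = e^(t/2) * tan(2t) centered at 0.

11*t^4/8 + 35*t^3/12 + t^2 + 2*t

Take the Cauchy product of the two expansions.
[t^0] = 0;  [t^1] = 2;  [t^2] = 1;  [t^3] = 35/12;  [t^4] = 11/8.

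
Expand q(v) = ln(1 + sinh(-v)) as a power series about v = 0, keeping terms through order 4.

Compose series: expand the inner function first, then feed it into the outer expansion.
q(0) = 0
q′(0) = -1
q′′(0) = -1
q′′′(0) = -3
q^(4)(0) = -10
Then c_k = q^(k)(0)/k! gives each Taylor coefficient.

-5*v^4/12 - v^3/2 - v^2/2 - v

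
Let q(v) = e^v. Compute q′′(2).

e^(2)

Compute the successive derivatives at the expansion point and divide by k!.
From the series, [(v - 2)^2] q = e^(2)/2; multiply by 2! = 2 to get e^(2).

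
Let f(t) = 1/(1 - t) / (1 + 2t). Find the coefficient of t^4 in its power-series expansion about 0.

Write out both Maclaurin series and multiply, keeping only the needed powers.
f(0) = 1
f′(0) = -1
f′′(0) = 6
f′′′(0) = -30
f^(4)(0) = 264
The Taylor polynomial is Σ f^(k)(0)/k! · t^k.

11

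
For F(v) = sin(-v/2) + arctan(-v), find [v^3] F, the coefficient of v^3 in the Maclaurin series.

17/48

Add the two expansions coefficient-wise.
F(0) = 0
F′(0) = -3/2
F′′(0) = 0
F′′′(0) = 17/8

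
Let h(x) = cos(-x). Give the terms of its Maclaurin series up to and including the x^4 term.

x^4/24 - x^2/2 + 1

h(0) = 1
h′(0) = 0
h′′(0) = -1
h′′′(0) = 0
h^(4)(0) = 1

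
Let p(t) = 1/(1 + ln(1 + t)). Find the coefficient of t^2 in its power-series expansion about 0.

Let u equal the inner series; expand the outer function in u and truncate.
p(0) = 1
p′(0) = -1
p′′(0) = 3

3/2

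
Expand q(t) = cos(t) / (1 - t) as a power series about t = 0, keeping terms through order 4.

Expand each factor separately, then convolve coefficients.
q(0) = 1
q′(0) = 1
q′′(0) = 1
q′′′(0) = 3
q^(4)(0) = 13
Dividing each by k! gives the coefficients c_0, ..., c_4.

13*t^4/24 + t^3/2 + t^2/2 + t + 1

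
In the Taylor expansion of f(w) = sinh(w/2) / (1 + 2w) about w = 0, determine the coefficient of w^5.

Take the Cauchy product of the two expansions.
So c_5 = f^(5)(0)/5! = 10347/1280.

10347/1280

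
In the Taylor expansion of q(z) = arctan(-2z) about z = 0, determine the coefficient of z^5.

q(0) = 0
q′(0) = -2
q′′(0) = 0
q′′′(0) = 16
q^(4)(0) = 0
q^(5)(0) = -768

-32/5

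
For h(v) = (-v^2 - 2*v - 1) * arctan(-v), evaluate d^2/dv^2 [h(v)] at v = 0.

Distribute the polynomial across the series and collect like powers.
From the series, [v^2] h = 2; multiply by 2! = 2 to get 4.

4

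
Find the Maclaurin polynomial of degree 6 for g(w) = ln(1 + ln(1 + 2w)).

-7336*w^6/45 + 304*w^5/5 - 70*w^4/3 + 28*w^3/3 - 4*w^2 + 2*w

Compose series: expand the inner function first, then feed it into the outer expansion.
[w^0] = 0;  [w^1] = 2;  [w^2] = -4;  [w^3] = 28/3;  [w^4] = -70/3;  [w^5] = 304/5;  [w^6] = -7336/45.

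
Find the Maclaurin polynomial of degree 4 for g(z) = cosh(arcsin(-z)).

Let u equal the inner series; expand the outer function in u and truncate.
g(0) = 1
g′(0) = 0
g′′(0) = 1
g′′′(0) = 0
g^(4)(0) = 5

5*z^4/24 + z^2/2 + 1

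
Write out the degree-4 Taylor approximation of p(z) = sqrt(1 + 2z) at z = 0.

[z^0] = 1;  [z^1] = 1;  [z^2] = -1/2;  [z^3] = 1/2;  [z^4] = -5/8.

-5*z^4/8 + z^3/2 - z^2/2 + z + 1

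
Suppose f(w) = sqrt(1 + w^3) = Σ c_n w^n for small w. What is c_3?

1/2

Compute the successive derivatives at the expansion point and divide by k!.
[w^0] = 1;  [w^1] = 0;  [w^2] = 0;  [w^3] = 1/2.
So c_3 = f′′′(0)/3! = 1/2.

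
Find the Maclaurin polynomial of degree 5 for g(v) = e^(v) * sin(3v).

-v^5/10 - 4*v^4 - 3*v^3 + 3*v^2 + 3*v

Expand each factor separately, then convolve coefficients.
g(0) = 0
g′(0) = 3
g′′(0) = 6
g′′′(0) = -18
g^(4)(0) = -96
g^(5)(0) = -12
Then c_k = g^(k)(0)/k! gives each Taylor coefficient.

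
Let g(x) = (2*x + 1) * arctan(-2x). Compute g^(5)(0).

Distribute the polynomial across the series and collect like powers.
The coefficient of x^5 in the expansion is -32/5, so g^(5)(0) = 5! * (-32/5) = -768.

-768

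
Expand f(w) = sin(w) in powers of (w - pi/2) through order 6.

-(w - pi/2)^6/720 + (w - pi/2)^4/24 - (w - pi/2)^2/2 + 1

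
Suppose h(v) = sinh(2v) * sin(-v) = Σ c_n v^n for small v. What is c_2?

-2

Write out both Maclaurin series and multiply, keeping only the needed powers.
h(0) = 0
h′(0) = 0
h′′(0) = -4
The Taylor polynomial is Σ h^(k)(0)/k! · v^k.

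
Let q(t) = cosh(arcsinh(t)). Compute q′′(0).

1

Plug the Maclaurin series of the inner function into that of the outer and collect terms.
The coefficient of t^2 in the expansion is 1/2, so q′′(0) = 2! * (1/2) = 1.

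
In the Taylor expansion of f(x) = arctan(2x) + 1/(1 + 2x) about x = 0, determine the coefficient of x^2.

Combine the two series term by term.

4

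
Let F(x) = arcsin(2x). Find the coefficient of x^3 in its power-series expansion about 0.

4/3

Compute the successive derivatives at the expansion point and divide by k!.
[x^0] = 0;  [x^1] = 2;  [x^2] = 0;  [x^3] = 4/3.
So c_3 = F′′′(0)/3! = 4/3.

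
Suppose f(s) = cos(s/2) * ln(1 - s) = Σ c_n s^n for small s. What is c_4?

Multiply the two series term by term and collect like powers.
[s^0] = 0;  [s^1] = -1;  [s^2] = -1/2;  [s^3] = -5/24;  [s^4] = -3/16.

-3/16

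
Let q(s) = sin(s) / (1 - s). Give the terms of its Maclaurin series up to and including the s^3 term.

Expand 1/(denominator) as a geometric series and multiply by the numerator's series.
q(0) = 0
q′(0) = 1
q′′(0) = 2
q′′′(0) = 5
The Taylor polynomial is Σ q^(k)(0)/k! · s^k.

5*s^3/6 + s^2 + s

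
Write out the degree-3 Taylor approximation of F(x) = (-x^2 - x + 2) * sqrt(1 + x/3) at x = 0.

-4*x^3/27 - 43*x^2/36 - 2*x/3 + 2

Shift and add copies of the series according to the polynomial's terms.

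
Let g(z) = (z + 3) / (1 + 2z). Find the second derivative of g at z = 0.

20

Shift and add copies of the series according to the polynomial's terms.
The coefficient of z^2 in the expansion is 10, so g′′(0) = 2! * (10) = 20.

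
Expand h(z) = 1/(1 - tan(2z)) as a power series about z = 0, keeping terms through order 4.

80*z^4/3 + 32*z^3/3 + 4*z^2 + 2*z + 1

Plug the Maclaurin series of the inner function into that of the outer and collect terms.
h(0) = 1
h′(0) = 2
h′′(0) = 8
h′′′(0) = 64
h^(4)(0) = 640
The Taylor polynomial is Σ h^(k)(0)/k! · z^k.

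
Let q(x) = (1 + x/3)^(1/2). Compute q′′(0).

-1/36

Use the known series and substitute for the argument.
The coefficient of x^2 in the expansion is -1/72, so q′′(0) = 2! * (-1/72) = -1/36.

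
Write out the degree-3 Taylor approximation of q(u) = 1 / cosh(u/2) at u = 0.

1 - u^2/8

Invert the denominator's series and multiply.
[u^0] = 1;  [u^1] = 0;  [u^2] = -1/8;  [u^3] = 0.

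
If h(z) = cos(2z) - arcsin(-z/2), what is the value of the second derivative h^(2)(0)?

-4

Combine the two series term by term.
The coefficient of z^2 in the expansion is -2, so h′′(0) = 2! * (-2) = -4.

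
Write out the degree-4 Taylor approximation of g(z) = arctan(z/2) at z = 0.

Apply the Taylor formula c_k = f^(k)(a)/k!.
g(0) = 0
g′(0) = 1/2
g′′(0) = 0
g′′′(0) = -1/4
g^(4)(0) = 0
The Taylor polynomial is Σ g^(k)(0)/k! · z^k.

-z^3/24 + z/2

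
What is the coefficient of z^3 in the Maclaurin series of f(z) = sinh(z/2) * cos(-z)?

Expand each factor separately, then convolve coefficients.
[z^0] = 0;  [z^1] = 1/2;  [z^2] = 0;  [z^3] = -11/48.

-11/48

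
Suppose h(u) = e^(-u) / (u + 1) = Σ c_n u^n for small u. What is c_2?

5/2

Expand 1/(denominator) as a geometric series and multiply by the numerator's series.
h(0) = 1
h′(0) = -2
h′′(0) = 5
Dividing each by k! gives the coefficients c_0, ..., c_2.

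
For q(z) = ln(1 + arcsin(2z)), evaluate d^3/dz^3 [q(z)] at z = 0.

24

Plug the Maclaurin series of the inner function into that of the outer and collect terms.
The coefficient of z^3 in the expansion is 4, so q′′′(0) = 3! * (4) = 24.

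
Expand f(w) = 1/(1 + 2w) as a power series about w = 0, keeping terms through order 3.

-8*w^3 + 4*w^2 - 2*w + 1

Use the known series and substitute for the argument.
f(0) = 1
f′(0) = -2
f′′(0) = 8
f′′′(0) = -48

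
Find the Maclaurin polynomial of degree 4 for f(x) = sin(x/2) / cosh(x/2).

Invert the denominator's series and multiply.
f(0) = 0
f′(0) = 1/2
f′′(0) = 0
f′′′(0) = -1/2
f^(4)(0) = 0
Dividing each by k! gives the coefficients c_0, ..., c_4.

-x^3/12 + x/2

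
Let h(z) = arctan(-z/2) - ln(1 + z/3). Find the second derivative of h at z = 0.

1/9

Expand each term separately and add.
The coefficient of z^2 in the expansion is 1/18, so h′′(0) = 2! * (1/18) = 1/9.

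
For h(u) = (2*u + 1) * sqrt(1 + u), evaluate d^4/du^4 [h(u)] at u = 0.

Shift and add copies of the series according to the polynomial's terms.
From the series, [u^4] h = 11/128; multiply by 4! = 24 to get 33/16.

33/16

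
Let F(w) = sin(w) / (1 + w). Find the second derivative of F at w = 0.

-2

Multiply the two series term by term and collect like powers.
The coefficient of w^2 in the expansion is -1, so F′′(0) = 2! * (-1) = -2.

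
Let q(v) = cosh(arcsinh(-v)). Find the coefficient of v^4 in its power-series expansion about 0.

Substitute the inner expansion into the outer series and collect powers.
q(0) = 1
q′(0) = 0
q′′(0) = 1
q′′′(0) = 0
q^(4)(0) = -3
So c_4 = q^(4)(0)/4! = -1/8.

-1/8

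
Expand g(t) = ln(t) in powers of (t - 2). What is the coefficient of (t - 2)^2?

g(2) = ln(2)
g′(2) = 1/2
g′′(2) = -1/4
Then c_k = g^(k)(2)/k! gives each Taylor coefficient.

-1/8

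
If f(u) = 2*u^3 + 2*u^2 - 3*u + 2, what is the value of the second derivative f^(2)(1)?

16

Apply the Taylor formula c_k = f^(k)(a)/k!.
The coefficient of (u - 1)^2 in the expansion is 8, so f′′(1) = 2! * (8) = 16.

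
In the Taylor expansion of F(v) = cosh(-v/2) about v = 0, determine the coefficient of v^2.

F(0) = 1
F′(0) = 0
F′′(0) = 1/4
Dividing each by k! gives the coefficients c_0, ..., c_2.

1/8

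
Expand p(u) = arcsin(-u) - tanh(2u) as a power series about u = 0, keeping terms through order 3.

Combine the two series term by term.
p(0) = 0
p′(0) = -3
p′′(0) = 0
p′′′(0) = 15
Dividing each by k! gives the coefficients c_0, ..., c_3.

5*u^3/2 - 3*u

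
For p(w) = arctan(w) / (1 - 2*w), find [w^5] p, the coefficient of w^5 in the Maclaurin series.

Multiply the numerator's expansion by the denominator's geometric series.
p(0) = 0
p′(0) = 1
p′′(0) = 4
p′′′(0) = 22
p^(4)(0) = 176
p^(5)(0) = 1784

223/15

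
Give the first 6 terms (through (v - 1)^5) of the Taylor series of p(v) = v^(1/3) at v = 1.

p(1) = 1
p′(1) = 1/3
p′′(1) = -2/9
p′′′(1) = 10/27
p^(4)(1) = -80/81
p^(5)(1) = 880/243

22*(v - 1)^5/729 - 10*(v - 1)^4/243 + 5*(v - 1)^3/81 - (v - 1)^2/9 + (v - 1)/3 + 1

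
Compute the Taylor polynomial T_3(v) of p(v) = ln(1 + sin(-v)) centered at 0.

-v^3/6 - v^2/2 - v

Compose series: expand the inner function first, then feed it into the outer expansion.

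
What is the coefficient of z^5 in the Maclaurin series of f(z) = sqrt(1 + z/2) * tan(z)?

Take the Cauchy product of the two expansions.
f(0) = 0
f′(0) = 1
f′′(0) = 1/2
f′′′(0) = 29/16
f^(4)(0) = 35/16
f^(5)(0) = 3701/256
So c_5 = f^(5)(0)/5! = 3701/30720.

3701/30720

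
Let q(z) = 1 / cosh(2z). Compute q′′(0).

-4

Write the quotient as an unknown series and match coefficients against numerator = denominator · series.
From the series, [z^2] q = -2; multiply by 2! = 2 to get -4.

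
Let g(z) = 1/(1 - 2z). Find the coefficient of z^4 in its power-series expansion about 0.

g(0) = 1
g′(0) = 2
g′′(0) = 8
g′′′(0) = 48
g^(4)(0) = 384

16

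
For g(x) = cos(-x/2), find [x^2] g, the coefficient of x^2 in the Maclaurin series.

-1/8

Use the known series and substitute for the argument.
g(0) = 1
g′(0) = 0
g′′(0) = -1/4
Then c_k = g^(k)(0)/k! gives each Taylor coefficient.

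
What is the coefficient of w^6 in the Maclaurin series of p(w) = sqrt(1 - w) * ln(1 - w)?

31/960

Write out both Maclaurin series and multiply, keeping only the needed powers.
p(0) = 0
p′(0) = -1
p′′(0) = 0
p′′′(0) = 1/4
p^(4)(0) = 1
p^(5)(0) = 71/16
p^(6)(0) = 93/4
So c_6 = p^(6)(0)/6! = 31/960.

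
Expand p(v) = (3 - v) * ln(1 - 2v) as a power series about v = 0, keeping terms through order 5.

-76*v^5/5 - 28*v^4/3 - 6*v^3 - 4*v^2 - 6*v

Distribute the polynomial across the series and collect like powers.
p(0) = 0
p′(0) = -6
p′′(0) = -8
p′′′(0) = -36
p^(4)(0) = -224
p^(5)(0) = -1824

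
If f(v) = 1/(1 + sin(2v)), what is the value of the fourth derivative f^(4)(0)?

256

Compose series: expand the inner function first, then feed it into the outer expansion.
The coefficient of v^4 in the expansion is 32/3, so f^(4)(0) = 4! * (32/3) = 256.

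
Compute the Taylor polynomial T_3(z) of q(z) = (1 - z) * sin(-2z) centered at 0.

4*z^3/3 + 2*z^2 - 2*z

Shift and add copies of the series according to the polynomial's terms.
q(0) = 0
q′(0) = -2
q′′(0) = 4
q′′′(0) = 8
Then c_k = q^(k)(0)/k! gives each Taylor coefficient.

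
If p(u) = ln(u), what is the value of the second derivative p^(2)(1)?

-1

From the series, [(u - 1)^2] p = -1/2; multiply by 2! = 2 to get -1.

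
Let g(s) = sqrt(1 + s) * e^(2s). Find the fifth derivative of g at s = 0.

1949/32

Take the Cauchy product of the two expansions.
The coefficient of s^5 in the expansion is 1949/3840, so g^(5)(0) = 5! * (1949/3840) = 1949/32.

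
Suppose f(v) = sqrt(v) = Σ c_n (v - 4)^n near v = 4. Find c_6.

Differentiate repeatedly and evaluate at the center.
f(4) = 2
f′(4) = 1/4
f′′(4) = -1/32
f′′′(4) = 3/256
f^(4)(4) = -15/2048
f^(5)(4) = 105/16384
f^(6)(4) = -945/131072

-21/2097152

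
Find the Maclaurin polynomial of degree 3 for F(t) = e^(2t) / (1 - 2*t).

Multiply the numerator's expansion by the denominator's geometric series.
[t^0] = 1;  [t^1] = 4;  [t^2] = 10;  [t^3] = 64/3.

64*t^3/3 + 10*t^2 + 4*t + 1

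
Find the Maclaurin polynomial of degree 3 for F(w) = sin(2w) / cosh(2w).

Divide the numerator series by the denominator series (power-series long division).
F(0) = 0
F′(0) = 2
F′′(0) = 0
F′′′(0) = -32
Then c_k = F^(k)(0)/k! gives each Taylor coefficient.

-16*w^3/3 + 2*w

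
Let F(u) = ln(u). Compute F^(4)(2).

Use the known series and substitute for the argument.
From the series, [(u - 2)^4] F = -1/64; multiply by 4! = 24 to get -3/8.

-3/8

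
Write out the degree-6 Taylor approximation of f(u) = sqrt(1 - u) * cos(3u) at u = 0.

Multiply the two series term by term and collect like powers.

-6549*u^6/5120 - 367*u^5/256 + 499*u^4/128 + 35*u^3/16 - 37*u^2/8 - u/2 + 1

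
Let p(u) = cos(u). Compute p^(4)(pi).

-1

The coefficient of (u - pi)^4 in the expansion is -1/24, so p^(4)(pi) = 4! * (-1/24) = -1.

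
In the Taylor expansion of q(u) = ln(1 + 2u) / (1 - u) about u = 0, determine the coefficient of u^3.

Multiply the two series term by term and collect like powers.
q(0) = 0
q′(0) = 2
q′′(0) = 0
q′′′(0) = 16
So c_3 = q′′′(0)/3! = 8/3.

8/3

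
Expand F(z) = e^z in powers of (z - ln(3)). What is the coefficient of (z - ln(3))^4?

F(ln(3)) = 3
F′(ln(3)) = 3
F′′(ln(3)) = 3
F′′′(ln(3)) = 3
F^(4)(ln(3)) = 3
Dividing each by k! gives the coefficients c_0, ..., c_4.

1/8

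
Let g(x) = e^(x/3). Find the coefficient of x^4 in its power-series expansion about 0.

[x^0] = 1;  [x^1] = 1/3;  [x^2] = 1/18;  [x^3] = 1/162;  [x^4] = 1/1944.

1/1944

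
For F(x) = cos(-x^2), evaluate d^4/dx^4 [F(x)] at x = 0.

-12

Use the known series and substitute for the argument.
The coefficient of x^4 in the expansion is -1/2, so F^(4)(0) = 4! * (-1/2) = -12.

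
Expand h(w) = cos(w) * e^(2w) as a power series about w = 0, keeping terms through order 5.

-19*w^5/60 - 7*w^4/24 + w^3/3 + 3*w^2/2 + 2*w + 1

Take the Cauchy product of the two expansions.
[w^0] = 1;  [w^1] = 2;  [w^2] = 3/2;  [w^3] = 1/3;  [w^4] = -7/24;  [w^5] = -19/60.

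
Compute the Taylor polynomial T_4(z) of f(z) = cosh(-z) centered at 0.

Apply the Taylor formula c_k = f^(k)(a)/k!.
f(0) = 1
f′(0) = 0
f′′(0) = 1
f′′′(0) = 0
f^(4)(0) = 1
The Taylor polynomial is Σ f^(k)(0)/k! · z^k.

z^4/24 + z^2/2 + 1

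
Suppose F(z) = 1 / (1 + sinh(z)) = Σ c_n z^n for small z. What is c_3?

-7/6

Use the geometric series for the reciprocal, then substitute.
F(0) = 1
F′(0) = -1
F′′(0) = 2
F′′′(0) = -7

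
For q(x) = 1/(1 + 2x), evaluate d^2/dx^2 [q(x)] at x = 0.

The coefficient of x^2 in the expansion is 4, so q′′(0) = 2! * (4) = 8.

8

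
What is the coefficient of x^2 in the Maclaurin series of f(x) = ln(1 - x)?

f(0) = 0
f′(0) = -1
f′′(0) = -1
So c_2 = f′′(0)/2! = -1/2.

-1/2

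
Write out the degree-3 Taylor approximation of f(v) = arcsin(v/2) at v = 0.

v^3/48 + v/2

Differentiate repeatedly and evaluate at the center.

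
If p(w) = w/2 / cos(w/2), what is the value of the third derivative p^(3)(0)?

Divide the numerator series by the denominator series (power-series long division).
The coefficient of w^3 in the expansion is 1/16, so p′′′(0) = 3! * (1/16) = 3/8.

3/8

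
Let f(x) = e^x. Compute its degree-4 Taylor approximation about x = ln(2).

(x - ln(2))^4/12 + (x - ln(2))^3/3 + (x - ln(2))^2 + 2*(x - ln(2)) + 2

Differentiate repeatedly and evaluate at the center.
[(x - ln(2))^0] = 2;  [(x - ln(2))^1] = 2;  [(x - ln(2))^2] = 1;  [(x - ln(2))^3] = 1/3;  [(x - ln(2))^4] = 1/12.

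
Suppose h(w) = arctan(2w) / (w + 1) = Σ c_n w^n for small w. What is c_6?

-86/15

Multiply the numerator's expansion by the denominator's geometric series.
h(0) = 0
h′(0) = 2
h′′(0) = -4
h′′′(0) = -4
h^(4)(0) = 16
h^(5)(0) = 688
h^(6)(0) = -4128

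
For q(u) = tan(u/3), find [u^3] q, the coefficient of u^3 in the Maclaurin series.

Apply the Taylor formula c_k = f^(k)(a)/k!.
q(0) = 0
q′(0) = 1/3
q′′(0) = 0
q′′′(0) = 2/27
The Taylor polynomial is Σ q^(k)(0)/k! · u^k.

1/81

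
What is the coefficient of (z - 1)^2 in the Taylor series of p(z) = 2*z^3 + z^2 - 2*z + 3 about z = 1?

7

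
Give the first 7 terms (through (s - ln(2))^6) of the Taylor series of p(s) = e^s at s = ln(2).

(s - ln(2))^6/360 + (s - ln(2))^5/60 + (s - ln(2))^4/12 + (s - ln(2))^3/3 + (s - ln(2))^2 + 2*(s - ln(2)) + 2

Use the known series and substitute for the argument.
[(s - ln(2))^0] = 2;  [(s - ln(2))^1] = 2;  [(s - ln(2))^2] = 1;  [(s - ln(2))^3] = 1/3;  [(s - ln(2))^4] = 1/12;  [(s - ln(2))^5] = 1/60;  [(s - ln(2))^6] = 1/360.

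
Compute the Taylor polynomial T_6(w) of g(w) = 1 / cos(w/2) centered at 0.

61*w^6/46080 + 5*w^4/384 + w^2/8 + 1

Divide the numerator series by the denominator series (power-series long division).
[w^0] = 1;  [w^1] = 0;  [w^2] = 1/8;  [w^3] = 0;  [w^4] = 5/384;  [w^5] = 0;  [w^6] = 61/46080.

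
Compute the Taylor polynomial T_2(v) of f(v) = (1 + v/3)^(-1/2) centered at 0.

f(0) = 1
f′(0) = -1/6
f′′(0) = 1/12

v^2/24 - v/6 + 1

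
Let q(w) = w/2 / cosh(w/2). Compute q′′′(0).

-3/8

Write the quotient as an unknown series and match coefficients against numerator = denominator · series.
The coefficient of w^3 in the expansion is -1/16, so q′′′(0) = 3! * (-1/16) = -3/8.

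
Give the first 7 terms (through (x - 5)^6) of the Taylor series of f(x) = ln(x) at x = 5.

[(x - 5)^0] = ln(5);  [(x - 5)^1] = 1/5;  [(x - 5)^2] = -1/50;  [(x - 5)^3] = 1/375;  [(x - 5)^4] = -1/2500;  [(x - 5)^5] = 1/15625;  [(x - 5)^6] = -1/93750.

-(x - 5)^6/93750 + (x - 5)^5/15625 - (x - 5)^4/2500 + (x - 5)^3/375 - (x - 5)^2/50 + (x - 5)/5 + ln(5)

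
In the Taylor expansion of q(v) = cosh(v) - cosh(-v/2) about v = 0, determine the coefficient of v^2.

Combine the two series term by term.

3/8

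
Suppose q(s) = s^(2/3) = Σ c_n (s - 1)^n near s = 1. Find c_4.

q(1) = 1
q′(1) = 2/3
q′′(1) = -2/9
q′′′(1) = 8/27
q^(4)(1) = -56/81
So c_4 = q^(4)(1)/4! = -7/243.

-7/243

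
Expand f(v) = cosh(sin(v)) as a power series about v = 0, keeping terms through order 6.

-v^6/240 - v^4/8 + v^2/2 + 1

Compose series: expand the inner function first, then feed it into the outer expansion.
f(0) = 1
f′(0) = 0
f′′(0) = 1
f′′′(0) = 0
f^(4)(0) = -3
f^(5)(0) = 0
f^(6)(0) = -3
Dividing each by k! gives the coefficients c_0, ..., c_6.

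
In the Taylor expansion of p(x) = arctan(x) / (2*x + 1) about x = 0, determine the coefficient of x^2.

Use 1/(1 - r) = Σ r^k on the denominator, then take the Cauchy product.
p(0) = 0
p′(0) = 1
p′′(0) = -4
Then c_k = p^(k)(0)/k! gives each Taylor coefficient.

-2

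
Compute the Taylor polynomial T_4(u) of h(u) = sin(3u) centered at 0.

h(0) = 0
h′(0) = 3
h′′(0) = 0
h′′′(0) = -27
h^(4)(0) = 0
Dividing each by k! gives the coefficients c_0, ..., c_4.

-9*u^3/2 + 3*u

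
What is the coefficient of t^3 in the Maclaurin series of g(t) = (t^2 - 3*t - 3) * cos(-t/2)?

Shift and add copies of the series according to the polynomial's terms.
[t^0] = -3;  [t^1] = -3;  [t^2] = 11/8;  [t^3] = 3/8.

3/8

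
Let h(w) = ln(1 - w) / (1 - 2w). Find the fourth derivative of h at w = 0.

-262

Write out both Maclaurin series and multiply, keeping only the needed powers.
The coefficient of w^4 in the expansion is -131/12, so h^(4)(0) = 4! * (-131/12) = -262.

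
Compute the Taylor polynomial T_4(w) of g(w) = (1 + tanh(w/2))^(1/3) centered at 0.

Compose series: expand the inner function first, then feed it into the outer expansion.
[w^0] = 1;  [w^1] = 1/6;  [w^2] = -1/36;  [w^3] = -1/162;  [w^4] = 1/486.

w^4/486 - w^3/162 - w^2/36 + w/6 + 1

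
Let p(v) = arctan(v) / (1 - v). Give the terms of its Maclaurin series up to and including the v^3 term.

2*v^3/3 + v^2 + v

Write out both Maclaurin series and multiply, keeping only the needed powers.
p(0) = 0
p′(0) = 1
p′′(0) = 2
p′′′(0) = 4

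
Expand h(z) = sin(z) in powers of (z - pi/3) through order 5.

(z - pi/3)^5/240 + sqrt(3)*(z - pi/3)^4/48 - (z - pi/3)^3/12 - sqrt(3)*(z - pi/3)^2/4 + (z - pi/3)/2 + sqrt(3)/2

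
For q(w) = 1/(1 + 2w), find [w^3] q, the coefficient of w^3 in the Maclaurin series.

-8

Differentiate repeatedly and evaluate at the center.
q(0) = 1
q′(0) = -2
q′′(0) = 8
q′′′(0) = -48
So c_3 = q′′′(0)/3! = -8.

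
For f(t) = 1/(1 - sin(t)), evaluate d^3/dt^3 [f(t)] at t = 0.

Let u equal the inner series; expand the outer function in u and truncate.
The coefficient of t^3 in the expansion is 5/6, so f′′′(0) = 3! * (5/6) = 5.

5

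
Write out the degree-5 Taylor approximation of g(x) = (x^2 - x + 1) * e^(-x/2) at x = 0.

Shift and add copies of the series according to the polynomial's terms.
[x^0] = 1;  [x^1] = -3/2;  [x^2] = 13/8;  [x^3] = -31/48;  [x^4] = 19/128;  [x^5] = -91/3840.

-91*x^5/3840 + 19*x^4/128 - 31*x^3/48 + 13*x^2/8 - 3*x/2 + 1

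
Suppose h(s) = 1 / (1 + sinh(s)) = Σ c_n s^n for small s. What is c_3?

-7/6

Write 1/(1+u) = 1 - u + u^2 - u^3 + ... and substitute the series for u.
[s^0] = 1;  [s^1] = -1;  [s^2] = 1;  [s^3] = -7/6.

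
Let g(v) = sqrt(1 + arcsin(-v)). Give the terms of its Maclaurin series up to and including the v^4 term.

Substitute the inner expansion into the outer series and collect powers.
g(0) = 1
g′(0) = -1/2
g′′(0) = -1/4
g′′′(0) = -7/8
g^(4)(0) = -31/16
Dividing each by k! gives the coefficients c_0, ..., c_4.

-31*v^4/384 - 7*v^3/48 - v^2/8 - v/2 + 1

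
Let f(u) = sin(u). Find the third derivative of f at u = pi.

1

From the series, [(u - pi)^3] f = 1/6; multiply by 3! = 6 to get 1.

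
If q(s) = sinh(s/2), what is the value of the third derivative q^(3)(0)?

1/8

From the series, [s^3] q = 1/48; multiply by 3! = 6 to get 1/8.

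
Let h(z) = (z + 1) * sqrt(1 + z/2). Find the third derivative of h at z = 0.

Multiply each power in the prefactor through the base expansion.
The coefficient of z^3 in the expansion is -3/128, so h′′′(0) = 3! * (-3/128) = -9/64.

-9/64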